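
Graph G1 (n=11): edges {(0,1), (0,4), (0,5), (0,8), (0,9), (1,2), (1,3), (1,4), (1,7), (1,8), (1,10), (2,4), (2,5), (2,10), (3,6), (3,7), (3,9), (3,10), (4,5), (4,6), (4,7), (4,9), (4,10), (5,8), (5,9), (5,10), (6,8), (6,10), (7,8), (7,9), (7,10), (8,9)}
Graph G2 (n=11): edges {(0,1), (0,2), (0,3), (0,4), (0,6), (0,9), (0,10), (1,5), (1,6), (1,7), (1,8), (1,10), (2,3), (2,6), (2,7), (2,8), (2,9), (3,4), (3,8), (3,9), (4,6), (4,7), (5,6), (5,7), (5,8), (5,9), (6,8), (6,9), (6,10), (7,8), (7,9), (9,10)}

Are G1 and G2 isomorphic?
Yes, isomorphic

The graphs are isomorphic.
One valid mapping φ: V(G1) → V(G2): 0→5, 1→9, 2→10, 3→3, 4→6, 5→1, 6→4, 7→2, 8→7, 9→8, 10→0

Verify φ preserves adjacency — for each edge of G1, its image is an edge of G2:
  (0,1) → (φ(0),φ(1)) = (5,9) ∈ E(G2) ✓
  (0,4) → (φ(0),φ(4)) = (5,6) ∈ E(G2) ✓
  (0,5) → (φ(0),φ(5)) = (1,5) ∈ E(G2) ✓
  (0,8) → (φ(0),φ(8)) = (5,7) ∈ E(G2) ✓
  (0,9) → (φ(0),φ(9)) = (5,8) ∈ E(G2) ✓
  (1,2) → (φ(1),φ(2)) = (9,10) ∈ E(G2) ✓
  (1,3) → (φ(1),φ(3)) = (3,9) ∈ E(G2) ✓
  (1,4) → (φ(1),φ(4)) = (6,9) ∈ E(G2) ✓
  (1,7) → (φ(1),φ(7)) = (2,9) ∈ E(G2) ✓
  (1,8) → (φ(1),φ(8)) = (7,9) ∈ E(G2) ✓
  (1,10) → (φ(1),φ(10)) = (0,9) ∈ E(G2) ✓
  (2,4) → (φ(2),φ(4)) = (6,10) ∈ E(G2) ✓
  (2,5) → (φ(2),φ(5)) = (1,10) ∈ E(G2) ✓
  (2,10) → (φ(2),φ(10)) = (0,10) ∈ E(G2) ✓
  (3,6) → (φ(3),φ(6)) = (3,4) ∈ E(G2) ✓
  (3,7) → (φ(3),φ(7)) = (2,3) ∈ E(G2) ✓
  (3,9) → (φ(3),φ(9)) = (3,8) ∈ E(G2) ✓
  (3,10) → (φ(3),φ(10)) = (0,3) ∈ E(G2) ✓
  (4,5) → (φ(4),φ(5)) = (1,6) ∈ E(G2) ✓
  (4,6) → (φ(4),φ(6)) = (4,6) ∈ E(G2) ✓
  (4,7) → (φ(4),φ(7)) = (2,6) ∈ E(G2) ✓
  (4,9) → (φ(4),φ(9)) = (6,8) ∈ E(G2) ✓
  (4,10) → (φ(4),φ(10)) = (0,6) ∈ E(G2) ✓
  (5,8) → (φ(5),φ(8)) = (1,7) ∈ E(G2) ✓
  (5,9) → (φ(5),φ(9)) = (1,8) ∈ E(G2) ✓
  (5,10) → (φ(5),φ(10)) = (0,1) ∈ E(G2) ✓
  (6,8) → (φ(6),φ(8)) = (4,7) ∈ E(G2) ✓
  (6,10) → (φ(6),φ(10)) = (0,4) ∈ E(G2) ✓
  (7,8) → (φ(7),φ(8)) = (2,7) ∈ E(G2) ✓
  (7,9) → (φ(7),φ(9)) = (2,8) ∈ E(G2) ✓
  (7,10) → (φ(7),φ(10)) = (0,2) ∈ E(G2) ✓
  (8,9) → (φ(8),φ(9)) = (7,8) ∈ E(G2) ✓
All 32 edges of G1 map to edges of G2, and |E(G1)| = |E(G2)| = 32, so φ is a bijection on edges as well as vertices. Hence G1 ≅ G2.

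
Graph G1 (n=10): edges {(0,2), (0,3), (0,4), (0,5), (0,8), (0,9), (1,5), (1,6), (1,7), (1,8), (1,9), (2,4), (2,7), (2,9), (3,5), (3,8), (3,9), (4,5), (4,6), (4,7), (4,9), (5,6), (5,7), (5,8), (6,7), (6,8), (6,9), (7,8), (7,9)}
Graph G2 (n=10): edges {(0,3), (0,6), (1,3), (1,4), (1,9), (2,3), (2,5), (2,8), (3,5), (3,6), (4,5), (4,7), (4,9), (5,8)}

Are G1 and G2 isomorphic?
No, not isomorphic

The graphs are NOT isomorphic.

Counting triangles (3-cliques): G1 has 30, G2 has 4.
Triangle count is an isomorphism invariant, so differing triangle counts rule out isomorphism.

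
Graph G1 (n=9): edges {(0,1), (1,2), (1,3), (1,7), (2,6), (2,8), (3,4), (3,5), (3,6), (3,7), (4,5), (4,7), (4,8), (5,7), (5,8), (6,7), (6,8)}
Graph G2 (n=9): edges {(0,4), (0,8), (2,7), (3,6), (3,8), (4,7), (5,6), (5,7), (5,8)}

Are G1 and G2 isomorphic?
No, not isomorphic

The graphs are NOT isomorphic.

Connected components of G1: 1 component(s) with vertex sets [[0, 1, 2, 3, 4, 5, 6, 7, 8]], sizes [9].
Connected components of G2: 2 component(s) with vertex sets [[1], [0, 2, 3, 4, 5, 6, 7, 8]], sizes [1, 8].
The number of connected components (and the multiset of component sizes) is an isomorphism invariant — an isomorphism maps each component of G1 bijectively onto a component of G2. Since G1 has 1 component(s) and G2 has 2, they cannot be isomorphic.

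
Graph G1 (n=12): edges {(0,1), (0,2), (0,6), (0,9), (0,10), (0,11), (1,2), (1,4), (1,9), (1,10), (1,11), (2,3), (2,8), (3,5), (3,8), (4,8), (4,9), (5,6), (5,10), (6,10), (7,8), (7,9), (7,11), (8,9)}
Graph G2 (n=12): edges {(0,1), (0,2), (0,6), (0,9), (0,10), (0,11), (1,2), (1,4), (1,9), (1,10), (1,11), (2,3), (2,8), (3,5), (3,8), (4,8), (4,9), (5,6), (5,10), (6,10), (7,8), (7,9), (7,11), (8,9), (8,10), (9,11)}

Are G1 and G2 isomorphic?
No, not isomorphic

The graphs are NOT isomorphic.

Counting edges: G1 has 24 edge(s); G2 has 26 edge(s).
Edge count is an isomorphism invariant (a bijection on vertices induces a bijection on edges), so differing edge counts rule out isomorphism.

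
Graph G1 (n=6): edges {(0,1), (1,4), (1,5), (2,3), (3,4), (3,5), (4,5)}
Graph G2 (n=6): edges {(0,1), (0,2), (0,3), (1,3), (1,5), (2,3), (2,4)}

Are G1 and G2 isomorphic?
Yes, isomorphic

The graphs are isomorphic.
One valid mapping φ: V(G1) → V(G2): 0→5, 1→1, 2→4, 3→2, 4→3, 5→0

Verify φ preserves adjacency — for each edge of G1, its image is an edge of G2:
  (0,1) → (φ(0),φ(1)) = (1,5) ∈ E(G2) ✓
  (1,4) → (φ(1),φ(4)) = (1,3) ∈ E(G2) ✓
  (1,5) → (φ(1),φ(5)) = (0,1) ∈ E(G2) ✓
  (2,3) → (φ(2),φ(3)) = (2,4) ∈ E(G2) ✓
  (3,4) → (φ(3),φ(4)) = (2,3) ∈ E(G2) ✓
  (3,5) → (φ(3),φ(5)) = (0,2) ∈ E(G2) ✓
  (4,5) → (φ(4),φ(5)) = (0,3) ∈ E(G2) ✓
All 7 edges of G1 map to edges of G2, and |E(G1)| = |E(G2)| = 7, so φ is a bijection on edges as well as vertices. Hence G1 ≅ G2.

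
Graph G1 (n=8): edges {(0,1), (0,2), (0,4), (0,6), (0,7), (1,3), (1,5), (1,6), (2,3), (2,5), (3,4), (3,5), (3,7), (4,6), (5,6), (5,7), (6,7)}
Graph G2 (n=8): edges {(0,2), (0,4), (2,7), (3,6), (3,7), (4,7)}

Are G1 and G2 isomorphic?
No, not isomorphic

The graphs are NOT isomorphic.

Connected components of G1: 1 component(s) with vertex sets [[0, 1, 2, 3, 4, 5, 6, 7]], sizes [8].
Connected components of G2: 3 component(s) with vertex sets [[1], [5], [0, 2, 3, 4, 6, 7]], sizes [1, 1, 6].
The number of connected components (and the multiset of component sizes) is an isomorphism invariant — an isomorphism maps each component of G1 bijectively onto a component of G2. Since G1 has 1 component(s) and G2 has 3, they cannot be isomorphic.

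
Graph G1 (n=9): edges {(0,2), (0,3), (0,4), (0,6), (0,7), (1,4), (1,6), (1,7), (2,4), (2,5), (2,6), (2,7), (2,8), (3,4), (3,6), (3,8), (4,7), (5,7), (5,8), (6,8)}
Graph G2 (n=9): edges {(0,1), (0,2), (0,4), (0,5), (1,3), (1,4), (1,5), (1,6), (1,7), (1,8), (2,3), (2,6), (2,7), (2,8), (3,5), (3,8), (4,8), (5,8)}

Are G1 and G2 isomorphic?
No, not isomorphic

The graphs are NOT isomorphic.

Counting triangles (3-cliques): G1 has 12, G2 has 8.
Triangle count is an isomorphism invariant, so differing triangle counts rule out isomorphism.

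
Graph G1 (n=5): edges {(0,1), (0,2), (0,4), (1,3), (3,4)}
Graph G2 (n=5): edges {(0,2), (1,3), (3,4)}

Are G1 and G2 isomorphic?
No, not isomorphic

The graphs are NOT isomorphic.

Counting edges: G1 has 5 edge(s); G2 has 3 edge(s).
Edge count is an isomorphism invariant (a bijection on vertices induces a bijection on edges), so differing edge counts rule out isomorphism.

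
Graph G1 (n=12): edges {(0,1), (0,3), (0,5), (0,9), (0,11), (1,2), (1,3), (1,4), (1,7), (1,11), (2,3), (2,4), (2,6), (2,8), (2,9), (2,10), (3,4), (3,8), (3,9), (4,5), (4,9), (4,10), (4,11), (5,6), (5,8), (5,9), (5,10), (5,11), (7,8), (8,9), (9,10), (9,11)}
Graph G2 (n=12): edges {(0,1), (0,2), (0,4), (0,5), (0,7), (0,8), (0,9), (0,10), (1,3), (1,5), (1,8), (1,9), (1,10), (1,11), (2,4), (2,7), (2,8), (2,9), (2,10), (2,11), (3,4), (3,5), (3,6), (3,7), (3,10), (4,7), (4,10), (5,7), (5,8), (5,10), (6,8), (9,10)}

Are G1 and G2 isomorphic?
Yes, isomorphic

The graphs are isomorphic.
One valid mapping φ: V(G1) → V(G2): 0→7, 1→3, 2→1, 3→5, 4→10, 5→2, 6→11, 7→6, 8→8, 9→0, 10→9, 11→4

Verify φ preserves adjacency — for each edge of G1, its image is an edge of G2:
  (0,1) → (φ(0),φ(1)) = (3,7) ∈ E(G2) ✓
  (0,3) → (φ(0),φ(3)) = (5,7) ∈ E(G2) ✓
  (0,5) → (φ(0),φ(5)) = (2,7) ∈ E(G2) ✓
  (0,9) → (φ(0),φ(9)) = (0,7) ∈ E(G2) ✓
  (0,11) → (φ(0),φ(11)) = (4,7) ∈ E(G2) ✓
  (1,2) → (φ(1),φ(2)) = (1,3) ∈ E(G2) ✓
  (1,3) → (φ(1),φ(3)) = (3,5) ∈ E(G2) ✓
  (1,4) → (φ(1),φ(4)) = (3,10) ∈ E(G2) ✓
  (1,7) → (φ(1),φ(7)) = (3,6) ∈ E(G2) ✓
  (1,11) → (φ(1),φ(11)) = (3,4) ∈ E(G2) ✓
  (2,3) → (φ(2),φ(3)) = (1,5) ∈ E(G2) ✓
  (2,4) → (φ(2),φ(4)) = (1,10) ∈ E(G2) ✓
  (2,6) → (φ(2),φ(6)) = (1,11) ∈ E(G2) ✓
  (2,8) → (φ(2),φ(8)) = (1,8) ∈ E(G2) ✓
  (2,9) → (φ(2),φ(9)) = (0,1) ∈ E(G2) ✓
  (2,10) → (φ(2),φ(10)) = (1,9) ∈ E(G2) ✓
  (3,4) → (φ(3),φ(4)) = (5,10) ∈ E(G2) ✓
  (3,8) → (φ(3),φ(8)) = (5,8) ∈ E(G2) ✓
  (3,9) → (φ(3),φ(9)) = (0,5) ∈ E(G2) ✓
  (4,5) → (φ(4),φ(5)) = (2,10) ∈ E(G2) ✓
  (4,9) → (φ(4),φ(9)) = (0,10) ∈ E(G2) ✓
  (4,10) → (φ(4),φ(10)) = (9,10) ∈ E(G2) ✓
  (4,11) → (φ(4),φ(11)) = (4,10) ∈ E(G2) ✓
  (5,6) → (φ(5),φ(6)) = (2,11) ∈ E(G2) ✓
  (5,8) → (φ(5),φ(8)) = (2,8) ∈ E(G2) ✓
  (5,9) → (φ(5),φ(9)) = (0,2) ∈ E(G2) ✓
  (5,10) → (φ(5),φ(10)) = (2,9) ∈ E(G2) ✓
  (5,11) → (φ(5),φ(11)) = (2,4) ∈ E(G2) ✓
  (7,8) → (φ(7),φ(8)) = (6,8) ∈ E(G2) ✓
  (8,9) → (φ(8),φ(9)) = (0,8) ∈ E(G2) ✓
  (9,10) → (φ(9),φ(10)) = (0,9) ∈ E(G2) ✓
  (9,11) → (φ(9),φ(11)) = (0,4) ∈ E(G2) ✓
All 32 edges of G1 map to edges of G2, and |E(G1)| = |E(G2)| = 32, so φ is a bijection on edges as well as vertices. Hence G1 ≅ G2.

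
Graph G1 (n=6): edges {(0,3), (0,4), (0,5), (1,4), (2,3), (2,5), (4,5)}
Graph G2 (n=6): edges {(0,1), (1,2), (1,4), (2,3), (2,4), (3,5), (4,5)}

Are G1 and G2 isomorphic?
Yes, isomorphic

The graphs are isomorphic.
One valid mapping φ: V(G1) → V(G2): 0→4, 1→0, 2→3, 3→5, 4→1, 5→2

Verify φ preserves adjacency — for each edge of G1, its image is an edge of G2:
  (0,3) → (φ(0),φ(3)) = (4,5) ∈ E(G2) ✓
  (0,4) → (φ(0),φ(4)) = (1,4) ∈ E(G2) ✓
  (0,5) → (φ(0),φ(5)) = (2,4) ∈ E(G2) ✓
  (1,4) → (φ(1),φ(4)) = (0,1) ∈ E(G2) ✓
  (2,3) → (φ(2),φ(3)) = (3,5) ∈ E(G2) ✓
  (2,5) → (φ(2),φ(5)) = (2,3) ∈ E(G2) ✓
  (4,5) → (φ(4),φ(5)) = (1,2) ∈ E(G2) ✓
All 7 edges of G1 map to edges of G2, and |E(G1)| = |E(G2)| = 7, so φ is a bijection on edges as well as vertices. Hence G1 ≅ G2.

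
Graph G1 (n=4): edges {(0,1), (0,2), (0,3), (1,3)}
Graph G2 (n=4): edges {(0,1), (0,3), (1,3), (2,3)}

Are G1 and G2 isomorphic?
Yes, isomorphic

The graphs are isomorphic.
One valid mapping φ: V(G1) → V(G2): 0→3, 1→0, 2→2, 3→1

Verify φ preserves adjacency — for each edge of G1, its image is an edge of G2:
  (0,1) → (φ(0),φ(1)) = (0,3) ∈ E(G2) ✓
  (0,2) → (φ(0),φ(2)) = (2,3) ∈ E(G2) ✓
  (0,3) → (φ(0),φ(3)) = (1,3) ∈ E(G2) ✓
  (1,3) → (φ(1),φ(3)) = (0,1) ∈ E(G2) ✓
All 4 edges of G1 map to edges of G2, and |E(G1)| = |E(G2)| = 4, so φ is a bijection on edges as well as vertices. Hence G1 ≅ G2.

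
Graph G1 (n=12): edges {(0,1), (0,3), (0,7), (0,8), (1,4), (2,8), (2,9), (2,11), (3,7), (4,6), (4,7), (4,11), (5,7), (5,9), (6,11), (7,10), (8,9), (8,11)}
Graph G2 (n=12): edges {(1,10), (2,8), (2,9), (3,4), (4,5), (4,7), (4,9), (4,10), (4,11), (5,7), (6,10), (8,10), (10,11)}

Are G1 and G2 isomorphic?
No, not isomorphic

The graphs are NOT isomorphic.

Connected components of G1: 1 component(s) with vertex sets [[0, 1, 2, 3, 4, 5, 6, 7, 8, 9, 10, 11]], sizes [12].
Connected components of G2: 2 component(s) with vertex sets [[0], [1, 2, 3, 4, 5, 6, 7, 8, 9, 10, 11]], sizes [1, 11].
The number of connected components (and the multiset of component sizes) is an isomorphism invariant — an isomorphism maps each component of G1 bijectively onto a component of G2. Since G1 has 1 component(s) and G2 has 2, they cannot be isomorphic.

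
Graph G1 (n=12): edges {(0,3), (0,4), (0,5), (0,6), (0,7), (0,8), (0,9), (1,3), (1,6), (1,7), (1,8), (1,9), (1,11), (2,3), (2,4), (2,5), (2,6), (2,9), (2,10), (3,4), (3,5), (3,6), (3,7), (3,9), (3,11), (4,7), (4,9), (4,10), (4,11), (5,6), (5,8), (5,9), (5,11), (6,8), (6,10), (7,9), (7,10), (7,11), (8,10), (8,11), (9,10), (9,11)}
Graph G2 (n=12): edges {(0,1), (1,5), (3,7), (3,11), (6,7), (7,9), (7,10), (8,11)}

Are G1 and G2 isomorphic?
No, not isomorphic

The graphs are NOT isomorphic.

Connected components of G1: 1 component(s) with vertex sets [[0, 1, 2, 3, 4, 5, 6, 7, 8, 9, 10, 11]], sizes [12].
Connected components of G2: 4 component(s) with vertex sets [[2], [4], [0, 1, 5], [3, 6, 7, 8, 9, 10, 11]], sizes [1, 1, 3, 7].
The number of connected components (and the multiset of component sizes) is an isomorphism invariant — an isomorphism maps each component of G1 bijectively onto a component of G2. Since G1 has 1 component(s) and G2 has 4, they cannot be isomorphic.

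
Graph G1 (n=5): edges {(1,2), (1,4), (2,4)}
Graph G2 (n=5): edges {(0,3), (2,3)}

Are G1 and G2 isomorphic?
No, not isomorphic

The graphs are NOT isomorphic.

Degrees in G1: deg(0)=0, deg(1)=2, deg(2)=2, deg(3)=0, deg(4)=2.
Sorted degree sequence of G1: [2, 2, 2, 0, 0].
Degrees in G2: deg(0)=1, deg(1)=0, deg(2)=1, deg(3)=2, deg(4)=0.
Sorted degree sequence of G2: [2, 1, 1, 0, 0].
The (sorted) degree sequence is an isomorphism invariant, so since G1 and G2 have different degree sequences they cannot be isomorphic.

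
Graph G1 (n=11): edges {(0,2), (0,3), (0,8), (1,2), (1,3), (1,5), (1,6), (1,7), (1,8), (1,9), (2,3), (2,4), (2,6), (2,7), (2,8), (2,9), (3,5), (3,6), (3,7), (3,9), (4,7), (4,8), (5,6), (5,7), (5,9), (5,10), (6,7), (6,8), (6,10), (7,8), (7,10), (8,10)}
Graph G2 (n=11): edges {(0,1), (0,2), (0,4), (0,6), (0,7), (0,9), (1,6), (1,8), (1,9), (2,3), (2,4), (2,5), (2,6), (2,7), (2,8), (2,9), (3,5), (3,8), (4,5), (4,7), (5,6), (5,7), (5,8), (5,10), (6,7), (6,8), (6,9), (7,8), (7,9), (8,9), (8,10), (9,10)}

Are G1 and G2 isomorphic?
Yes, isomorphic

The graphs are isomorphic.
One valid mapping φ: V(G1) → V(G2): 0→10, 1→6, 2→8, 3→9, 4→3, 5→0, 6→7, 7→2, 8→5, 9→1, 10→4

Verify φ preserves adjacency — for each edge of G1, its image is an edge of G2:
  (0,2) → (φ(0),φ(2)) = (8,10) ∈ E(G2) ✓
  (0,3) → (φ(0),φ(3)) = (9,10) ∈ E(G2) ✓
  (0,8) → (φ(0),φ(8)) = (5,10) ∈ E(G2) ✓
  (1,2) → (φ(1),φ(2)) = (6,8) ∈ E(G2) ✓
  (1,3) → (φ(1),φ(3)) = (6,9) ∈ E(G2) ✓
  (1,5) → (φ(1),φ(5)) = (0,6) ∈ E(G2) ✓
  (1,6) → (φ(1),φ(6)) = (6,7) ∈ E(G2) ✓
  (1,7) → (φ(1),φ(7)) = (2,6) ∈ E(G2) ✓
  (1,8) → (φ(1),φ(8)) = (5,6) ∈ E(G2) ✓
  (1,9) → (φ(1),φ(9)) = (1,6) ∈ E(G2) ✓
  (2,3) → (φ(2),φ(3)) = (8,9) ∈ E(G2) ✓
  (2,4) → (φ(2),φ(4)) = (3,8) ∈ E(G2) ✓
  (2,6) → (φ(2),φ(6)) = (7,8) ∈ E(G2) ✓
  (2,7) → (φ(2),φ(7)) = (2,8) ∈ E(G2) ✓
  (2,8) → (φ(2),φ(8)) = (5,8) ∈ E(G2) ✓
  (2,9) → (φ(2),φ(9)) = (1,8) ∈ E(G2) ✓
  (3,5) → (φ(3),φ(5)) = (0,9) ∈ E(G2) ✓
  (3,6) → (φ(3),φ(6)) = (7,9) ∈ E(G2) ✓
  (3,7) → (φ(3),φ(7)) = (2,9) ∈ E(G2) ✓
  (3,9) → (φ(3),φ(9)) = (1,9) ∈ E(G2) ✓
  (4,7) → (φ(4),φ(7)) = (2,3) ∈ E(G2) ✓
  (4,8) → (φ(4),φ(8)) = (3,5) ∈ E(G2) ✓
  (5,6) → (φ(5),φ(6)) = (0,7) ∈ E(G2) ✓
  (5,7) → (φ(5),φ(7)) = (0,2) ∈ E(G2) ✓
  (5,9) → (φ(5),φ(9)) = (0,1) ∈ E(G2) ✓
  (5,10) → (φ(5),φ(10)) = (0,4) ∈ E(G2) ✓
  (6,7) → (φ(6),φ(7)) = (2,7) ∈ E(G2) ✓
  (6,8) → (φ(6),φ(8)) = (5,7) ∈ E(G2) ✓
  (6,10) → (φ(6),φ(10)) = (4,7) ∈ E(G2) ✓
  (7,8) → (φ(7),φ(8)) = (2,5) ∈ E(G2) ✓
  (7,10) → (φ(7),φ(10)) = (2,4) ∈ E(G2) ✓
  (8,10) → (φ(8),φ(10)) = (4,5) ∈ E(G2) ✓
All 32 edges of G1 map to edges of G2, and |E(G1)| = |E(G2)| = 32, so φ is a bijection on edges as well as vertices. Hence G1 ≅ G2.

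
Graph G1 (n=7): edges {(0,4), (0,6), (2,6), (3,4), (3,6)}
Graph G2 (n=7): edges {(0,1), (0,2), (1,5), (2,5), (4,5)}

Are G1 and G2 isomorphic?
Yes, isomorphic

The graphs are isomorphic.
One valid mapping φ: V(G1) → V(G2): 0→2, 1→6, 2→4, 3→1, 4→0, 5→3, 6→5

Verify φ preserves adjacency — for each edge of G1, its image is an edge of G2:
  (0,4) → (φ(0),φ(4)) = (0,2) ∈ E(G2) ✓
  (0,6) → (φ(0),φ(6)) = (2,5) ∈ E(G2) ✓
  (2,6) → (φ(2),φ(6)) = (4,5) ∈ E(G2) ✓
  (3,4) → (φ(3),φ(4)) = (0,1) ∈ E(G2) ✓
  (3,6) → (φ(3),φ(6)) = (1,5) ∈ E(G2) ✓
All 5 edges of G1 map to edges of G2, and |E(G1)| = |E(G2)| = 5, so φ is a bijection on edges as well as vertices. Hence G1 ≅ G2.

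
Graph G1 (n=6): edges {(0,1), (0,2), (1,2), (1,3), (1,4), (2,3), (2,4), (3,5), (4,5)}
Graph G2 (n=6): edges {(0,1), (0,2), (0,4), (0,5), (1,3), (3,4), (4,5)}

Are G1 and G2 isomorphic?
No, not isomorphic

The graphs are NOT isomorphic.

Degrees in G1: deg(0)=2, deg(1)=4, deg(2)=4, deg(3)=3, deg(4)=3, deg(5)=2.
Sorted degree sequence of G1: [4, 4, 3, 3, 2, 2].
Degrees in G2: deg(0)=4, deg(1)=2, deg(2)=1, deg(3)=2, deg(4)=3, deg(5)=2.
Sorted degree sequence of G2: [4, 3, 2, 2, 2, 1].
The (sorted) degree sequence is an isomorphism invariant, so since G1 and G2 have different degree sequences they cannot be isomorphic.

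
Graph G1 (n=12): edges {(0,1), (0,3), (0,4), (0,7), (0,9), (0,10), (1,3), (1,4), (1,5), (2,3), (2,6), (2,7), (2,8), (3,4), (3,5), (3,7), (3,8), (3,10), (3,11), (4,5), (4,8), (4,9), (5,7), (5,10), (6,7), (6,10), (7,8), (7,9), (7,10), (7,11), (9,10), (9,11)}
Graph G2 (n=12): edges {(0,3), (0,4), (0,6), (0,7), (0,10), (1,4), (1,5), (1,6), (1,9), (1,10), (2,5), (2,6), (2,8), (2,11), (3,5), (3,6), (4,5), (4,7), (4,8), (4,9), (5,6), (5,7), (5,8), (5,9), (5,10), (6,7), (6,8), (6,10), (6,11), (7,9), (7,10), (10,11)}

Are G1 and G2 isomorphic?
Yes, isomorphic

The graphs are isomorphic.
One valid mapping φ: V(G1) → V(G2): 0→7, 1→9, 2→2, 3→5, 4→4, 5→1, 6→11, 7→6, 8→8, 9→0, 10→10, 11→3

Verify φ preserves adjacency — for each edge of G1, its image is an edge of G2:
  (0,1) → (φ(0),φ(1)) = (7,9) ∈ E(G2) ✓
  (0,3) → (φ(0),φ(3)) = (5,7) ∈ E(G2) ✓
  (0,4) → (φ(0),φ(4)) = (4,7) ∈ E(G2) ✓
  (0,7) → (φ(0),φ(7)) = (6,7) ∈ E(G2) ✓
  (0,9) → (φ(0),φ(9)) = (0,7) ∈ E(G2) ✓
  (0,10) → (φ(0),φ(10)) = (7,10) ∈ E(G2) ✓
  (1,3) → (φ(1),φ(3)) = (5,9) ∈ E(G2) ✓
  (1,4) → (φ(1),φ(4)) = (4,9) ∈ E(G2) ✓
  (1,5) → (φ(1),φ(5)) = (1,9) ∈ E(G2) ✓
  (2,3) → (φ(2),φ(3)) = (2,5) ∈ E(G2) ✓
  (2,6) → (φ(2),φ(6)) = (2,11) ∈ E(G2) ✓
  (2,7) → (φ(2),φ(7)) = (2,6) ∈ E(G2) ✓
  (2,8) → (φ(2),φ(8)) = (2,8) ∈ E(G2) ✓
  (3,4) → (φ(3),φ(4)) = (4,5) ∈ E(G2) ✓
  (3,5) → (φ(3),φ(5)) = (1,5) ∈ E(G2) ✓
  (3,7) → (φ(3),φ(7)) = (5,6) ∈ E(G2) ✓
  (3,8) → (φ(3),φ(8)) = (5,8) ∈ E(G2) ✓
  (3,10) → (φ(3),φ(10)) = (5,10) ∈ E(G2) ✓
  (3,11) → (φ(3),φ(11)) = (3,5) ∈ E(G2) ✓
  (4,5) → (φ(4),φ(5)) = (1,4) ∈ E(G2) ✓
  (4,8) → (φ(4),φ(8)) = (4,8) ∈ E(G2) ✓
  (4,9) → (φ(4),φ(9)) = (0,4) ∈ E(G2) ✓
  (5,7) → (φ(5),φ(7)) = (1,6) ∈ E(G2) ✓
  (5,10) → (φ(5),φ(10)) = (1,10) ∈ E(G2) ✓
  (6,7) → (φ(6),φ(7)) = (6,11) ∈ E(G2) ✓
  (6,10) → (φ(6),φ(10)) = (10,11) ∈ E(G2) ✓
  (7,8) → (φ(7),φ(8)) = (6,8) ∈ E(G2) ✓
  (7,9) → (φ(7),φ(9)) = (0,6) ∈ E(G2) ✓
  (7,10) → (φ(7),φ(10)) = (6,10) ∈ E(G2) ✓
  (7,11) → (φ(7),φ(11)) = (3,6) ∈ E(G2) ✓
  (9,10) → (φ(9),φ(10)) = (0,10) ∈ E(G2) ✓
  (9,11) → (φ(9),φ(11)) = (0,3) ∈ E(G2) ✓
All 32 edges of G1 map to edges of G2, and |E(G1)| = |E(G2)| = 32, so φ is a bijection on edges as well as vertices. Hence G1 ≅ G2.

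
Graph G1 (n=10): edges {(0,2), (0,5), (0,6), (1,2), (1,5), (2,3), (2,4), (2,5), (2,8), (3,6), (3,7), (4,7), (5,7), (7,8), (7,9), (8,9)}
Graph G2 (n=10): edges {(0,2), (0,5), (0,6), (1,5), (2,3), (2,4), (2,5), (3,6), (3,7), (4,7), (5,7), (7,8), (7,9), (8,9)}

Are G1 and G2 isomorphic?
No, not isomorphic

The graphs are NOT isomorphic.

Counting edges: G1 has 16 edge(s); G2 has 14 edge(s).
Edge count is an isomorphism invariant (a bijection on vertices induces a bijection on edges), so differing edge counts rule out isomorphism.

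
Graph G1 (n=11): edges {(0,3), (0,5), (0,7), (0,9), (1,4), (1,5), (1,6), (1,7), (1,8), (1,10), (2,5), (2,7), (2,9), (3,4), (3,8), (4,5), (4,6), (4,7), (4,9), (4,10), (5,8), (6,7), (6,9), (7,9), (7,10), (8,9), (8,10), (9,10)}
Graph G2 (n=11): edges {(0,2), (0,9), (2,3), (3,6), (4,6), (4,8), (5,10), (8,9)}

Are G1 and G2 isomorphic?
No, not isomorphic

The graphs are NOT isomorphic.

Connected components of G1: 1 component(s) with vertex sets [[0, 1, 2, 3, 4, 5, 6, 7, 8, 9, 10]], sizes [11].
Connected components of G2: 4 component(s) with vertex sets [[1], [7], [5, 10], [0, 2, 3, 4, 6, 8, 9]], sizes [1, 1, 2, 7].
The number of connected components (and the multiset of component sizes) is an isomorphism invariant — an isomorphism maps each component of G1 bijectively onto a component of G2. Since G1 has 1 component(s) and G2 has 4, they cannot be isomorphic.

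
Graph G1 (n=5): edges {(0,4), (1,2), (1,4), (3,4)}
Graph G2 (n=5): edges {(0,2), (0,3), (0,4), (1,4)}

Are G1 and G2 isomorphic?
Yes, isomorphic

The graphs are isomorphic.
One valid mapping φ: V(G1) → V(G2): 0→3, 1→4, 2→1, 3→2, 4→0

Verify φ preserves adjacency — for each edge of G1, its image is an edge of G2:
  (0,4) → (φ(0),φ(4)) = (0,3) ∈ E(G2) ✓
  (1,2) → (φ(1),φ(2)) = (1,4) ∈ E(G2) ✓
  (1,4) → (φ(1),φ(4)) = (0,4) ∈ E(G2) ✓
  (3,4) → (φ(3),φ(4)) = (0,2) ∈ E(G2) ✓
All 4 edges of G1 map to edges of G2, and |E(G1)| = |E(G2)| = 4, so φ is a bijection on edges as well as vertices. Hence G1 ≅ G2.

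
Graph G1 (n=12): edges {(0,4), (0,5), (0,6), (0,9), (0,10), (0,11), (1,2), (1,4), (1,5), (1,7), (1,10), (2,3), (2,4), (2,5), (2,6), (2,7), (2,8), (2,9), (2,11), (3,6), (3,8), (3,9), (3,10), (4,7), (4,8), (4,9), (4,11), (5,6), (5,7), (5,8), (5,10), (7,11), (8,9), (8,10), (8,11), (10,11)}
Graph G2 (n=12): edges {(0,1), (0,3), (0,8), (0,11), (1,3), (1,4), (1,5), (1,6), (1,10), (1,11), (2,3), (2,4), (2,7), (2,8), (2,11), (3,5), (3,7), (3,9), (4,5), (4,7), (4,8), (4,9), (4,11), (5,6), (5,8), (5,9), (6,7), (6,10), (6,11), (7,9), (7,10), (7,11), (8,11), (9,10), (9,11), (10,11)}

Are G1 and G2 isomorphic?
Yes, isomorphic

The graphs are isomorphic.
One valid mapping φ: V(G1) → V(G2): 0→3, 1→6, 2→11, 3→8, 4→7, 5→1, 6→0, 7→10, 8→4, 9→2, 10→5, 11→9

Verify φ preserves adjacency — for each edge of G1, its image is an edge of G2:
  (0,4) → (φ(0),φ(4)) = (3,7) ∈ E(G2) ✓
  (0,5) → (φ(0),φ(5)) = (1,3) ∈ E(G2) ✓
  (0,6) → (φ(0),φ(6)) = (0,3) ∈ E(G2) ✓
  (0,9) → (φ(0),φ(9)) = (2,3) ∈ E(G2) ✓
  (0,10) → (φ(0),φ(10)) = (3,5) ∈ E(G2) ✓
  (0,11) → (φ(0),φ(11)) = (3,9) ∈ E(G2) ✓
  (1,2) → (φ(1),φ(2)) = (6,11) ∈ E(G2) ✓
  (1,4) → (φ(1),φ(4)) = (6,7) ∈ E(G2) ✓
  (1,5) → (φ(1),φ(5)) = (1,6) ∈ E(G2) ✓
  (1,7) → (φ(1),φ(7)) = (6,10) ∈ E(G2) ✓
  (1,10) → (φ(1),φ(10)) = (5,6) ∈ E(G2) ✓
  (2,3) → (φ(2),φ(3)) = (8,11) ∈ E(G2) ✓
  (2,4) → (φ(2),φ(4)) = (7,11) ∈ E(G2) ✓
  (2,5) → (φ(2),φ(5)) = (1,11) ∈ E(G2) ✓
  (2,6) → (φ(2),φ(6)) = (0,11) ∈ E(G2) ✓
  (2,7) → (φ(2),φ(7)) = (10,11) ∈ E(G2) ✓
  (2,8) → (φ(2),φ(8)) = (4,11) ∈ E(G2) ✓
  (2,9) → (φ(2),φ(9)) = (2,11) ∈ E(G2) ✓
  (2,11) → (φ(2),φ(11)) = (9,11) ∈ E(G2) ✓
  (3,6) → (φ(3),φ(6)) = (0,8) ∈ E(G2) ✓
  (3,8) → (φ(3),φ(8)) = (4,8) ∈ E(G2) ✓
  (3,9) → (φ(3),φ(9)) = (2,8) ∈ E(G2) ✓
  (3,10) → (φ(3),φ(10)) = (5,8) ∈ E(G2) ✓
  (4,7) → (φ(4),φ(7)) = (7,10) ∈ E(G2) ✓
  (4,8) → (φ(4),φ(8)) = (4,7) ∈ E(G2) ✓
  (4,9) → (φ(4),φ(9)) = (2,7) ∈ E(G2) ✓
  (4,11) → (φ(4),φ(11)) = (7,9) ∈ E(G2) ✓
  (5,6) → (φ(5),φ(6)) = (0,1) ∈ E(G2) ✓
  (5,7) → (φ(5),φ(7)) = (1,10) ∈ E(G2) ✓
  (5,8) → (φ(5),φ(8)) = (1,4) ∈ E(G2) ✓
  (5,10) → (φ(5),φ(10)) = (1,5) ∈ E(G2) ✓
  (7,11) → (φ(7),φ(11)) = (9,10) ∈ E(G2) ✓
  (8,9) → (φ(8),φ(9)) = (2,4) ∈ E(G2) ✓
  (8,10) → (φ(8),φ(10)) = (4,5) ∈ E(G2) ✓
  (8,11) → (φ(8),φ(11)) = (4,9) ∈ E(G2) ✓
  (10,11) → (φ(10),φ(11)) = (5,9) ∈ E(G2) ✓
All 36 edges of G1 map to edges of G2, and |E(G1)| = |E(G2)| = 36, so φ is a bijection on edges as well as vertices. Hence G1 ≅ G2.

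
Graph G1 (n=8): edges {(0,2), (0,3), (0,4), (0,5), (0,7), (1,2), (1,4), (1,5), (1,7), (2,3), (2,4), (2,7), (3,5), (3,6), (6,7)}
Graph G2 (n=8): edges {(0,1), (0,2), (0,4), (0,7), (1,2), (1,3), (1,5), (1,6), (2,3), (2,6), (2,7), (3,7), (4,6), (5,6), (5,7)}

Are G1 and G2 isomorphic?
Yes, isomorphic

The graphs are isomorphic.
One valid mapping φ: V(G1) → V(G2): 0→1, 1→7, 2→2, 3→6, 4→3, 5→5, 6→4, 7→0

Verify φ preserves adjacency — for each edge of G1, its image is an edge of G2:
  (0,2) → (φ(0),φ(2)) = (1,2) ∈ E(G2) ✓
  (0,3) → (φ(0),φ(3)) = (1,6) ∈ E(G2) ✓
  (0,4) → (φ(0),φ(4)) = (1,3) ∈ E(G2) ✓
  (0,5) → (φ(0),φ(5)) = (1,5) ∈ E(G2) ✓
  (0,7) → (φ(0),φ(7)) = (0,1) ∈ E(G2) ✓
  (1,2) → (φ(1),φ(2)) = (2,7) ∈ E(G2) ✓
  (1,4) → (φ(1),φ(4)) = (3,7) ∈ E(G2) ✓
  (1,5) → (φ(1),φ(5)) = (5,7) ∈ E(G2) ✓
  (1,7) → (φ(1),φ(7)) = (0,7) ∈ E(G2) ✓
  (2,3) → (φ(2),φ(3)) = (2,6) ∈ E(G2) ✓
  (2,4) → (φ(2),φ(4)) = (2,3) ∈ E(G2) ✓
  (2,7) → (φ(2),φ(7)) = (0,2) ∈ E(G2) ✓
  (3,5) → (φ(3),φ(5)) = (5,6) ∈ E(G2) ✓
  (3,6) → (φ(3),φ(6)) = (4,6) ∈ E(G2) ✓
  (6,7) → (φ(6),φ(7)) = (0,4) ∈ E(G2) ✓
All 15 edges of G1 map to edges of G2, and |E(G1)| = |E(G2)| = 15, so φ is a bijection on edges as well as vertices. Hence G1 ≅ G2.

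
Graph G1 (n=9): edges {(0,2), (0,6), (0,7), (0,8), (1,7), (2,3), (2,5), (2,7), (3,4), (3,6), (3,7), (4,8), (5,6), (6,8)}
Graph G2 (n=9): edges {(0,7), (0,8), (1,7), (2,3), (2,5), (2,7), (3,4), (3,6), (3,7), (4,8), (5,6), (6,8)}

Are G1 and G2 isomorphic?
No, not isomorphic

The graphs are NOT isomorphic.

Counting edges: G1 has 14 edge(s); G2 has 12 edge(s).
Edge count is an isomorphism invariant (a bijection on vertices induces a bijection on edges), so differing edge counts rule out isomorphism.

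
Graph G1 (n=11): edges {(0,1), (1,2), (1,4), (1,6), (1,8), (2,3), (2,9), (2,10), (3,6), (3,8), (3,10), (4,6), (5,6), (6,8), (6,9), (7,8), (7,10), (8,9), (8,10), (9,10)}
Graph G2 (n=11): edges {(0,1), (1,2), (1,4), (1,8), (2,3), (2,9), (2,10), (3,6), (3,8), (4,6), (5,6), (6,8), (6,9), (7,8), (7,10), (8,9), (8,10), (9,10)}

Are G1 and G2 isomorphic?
No, not isomorphic

The graphs are NOT isomorphic.

Counting edges: G1 has 20 edge(s); G2 has 18 edge(s).
Edge count is an isomorphism invariant (a bijection on vertices induces a bijection on edges), so differing edge counts rule out isomorphism.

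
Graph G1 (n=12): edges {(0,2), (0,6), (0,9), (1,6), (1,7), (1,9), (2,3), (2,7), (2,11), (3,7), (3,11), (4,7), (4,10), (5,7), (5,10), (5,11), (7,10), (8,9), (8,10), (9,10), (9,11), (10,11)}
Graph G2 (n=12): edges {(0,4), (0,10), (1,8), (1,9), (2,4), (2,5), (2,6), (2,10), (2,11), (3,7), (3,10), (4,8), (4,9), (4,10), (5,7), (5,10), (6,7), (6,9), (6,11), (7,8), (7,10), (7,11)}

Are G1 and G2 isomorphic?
Yes, isomorphic

The graphs are isomorphic.
One valid mapping φ: V(G1) → V(G2): 0→9, 1→8, 2→6, 3→11, 4→3, 5→5, 6→1, 7→7, 8→0, 9→4, 10→10, 11→2

Verify φ preserves adjacency — for each edge of G1, its image is an edge of G2:
  (0,2) → (φ(0),φ(2)) = (6,9) ∈ E(G2) ✓
  (0,6) → (φ(0),φ(6)) = (1,9) ∈ E(G2) ✓
  (0,9) → (φ(0),φ(9)) = (4,9) ∈ E(G2) ✓
  (1,6) → (φ(1),φ(6)) = (1,8) ∈ E(G2) ✓
  (1,7) → (φ(1),φ(7)) = (7,8) ∈ E(G2) ✓
  (1,9) → (φ(1),φ(9)) = (4,8) ∈ E(G2) ✓
  (2,3) → (φ(2),φ(3)) = (6,11) ∈ E(G2) ✓
  (2,7) → (φ(2),φ(7)) = (6,7) ∈ E(G2) ✓
  (2,11) → (φ(2),φ(11)) = (2,6) ∈ E(G2) ✓
  (3,7) → (φ(3),φ(7)) = (7,11) ∈ E(G2) ✓
  (3,11) → (φ(3),φ(11)) = (2,11) ∈ E(G2) ✓
  (4,7) → (φ(4),φ(7)) = (3,7) ∈ E(G2) ✓
  (4,10) → (φ(4),φ(10)) = (3,10) ∈ E(G2) ✓
  (5,7) → (φ(5),φ(7)) = (5,7) ∈ E(G2) ✓
  (5,10) → (φ(5),φ(10)) = (5,10) ∈ E(G2) ✓
  (5,11) → (φ(5),φ(11)) = (2,5) ∈ E(G2) ✓
  (7,10) → (φ(7),φ(10)) = (7,10) ∈ E(G2) ✓
  (8,9) → (φ(8),φ(9)) = (0,4) ∈ E(G2) ✓
  (8,10) → (φ(8),φ(10)) = (0,10) ∈ E(G2) ✓
  (9,10) → (φ(9),φ(10)) = (4,10) ∈ E(G2) ✓
  (9,11) → (φ(9),φ(11)) = (2,4) ∈ E(G2) ✓
  (10,11) → (φ(10),φ(11)) = (2,10) ∈ E(G2) ✓
All 22 edges of G1 map to edges of G2, and |E(G1)| = |E(G2)| = 22, so φ is a bijection on edges as well as vertices. Hence G1 ≅ G2.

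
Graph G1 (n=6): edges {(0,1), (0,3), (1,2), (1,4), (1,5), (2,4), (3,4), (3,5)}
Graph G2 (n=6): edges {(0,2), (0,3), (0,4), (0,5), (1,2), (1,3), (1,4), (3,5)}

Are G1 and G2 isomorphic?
Yes, isomorphic

The graphs are isomorphic.
One valid mapping φ: V(G1) → V(G2): 0→2, 1→0, 2→5, 3→1, 4→3, 5→4

Verify φ preserves adjacency — for each edge of G1, its image is an edge of G2:
  (0,1) → (φ(0),φ(1)) = (0,2) ∈ E(G2) ✓
  (0,3) → (φ(0),φ(3)) = (1,2) ∈ E(G2) ✓
  (1,2) → (φ(1),φ(2)) = (0,5) ∈ E(G2) ✓
  (1,4) → (φ(1),φ(4)) = (0,3) ∈ E(G2) ✓
  (1,5) → (φ(1),φ(5)) = (0,4) ∈ E(G2) ✓
  (2,4) → (φ(2),φ(4)) = (3,5) ∈ E(G2) ✓
  (3,4) → (φ(3),φ(4)) = (1,3) ∈ E(G2) ✓
  (3,5) → (φ(3),φ(5)) = (1,4) ∈ E(G2) ✓
All 8 edges of G1 map to edges of G2, and |E(G1)| = |E(G2)| = 8, so φ is a bijection on edges as well as vertices. Hence G1 ≅ G2.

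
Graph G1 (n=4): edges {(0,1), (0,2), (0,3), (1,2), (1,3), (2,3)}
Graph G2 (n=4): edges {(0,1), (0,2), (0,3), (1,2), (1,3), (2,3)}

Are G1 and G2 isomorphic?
Yes, isomorphic

The graphs are isomorphic.
One valid mapping φ: V(G1) → V(G2): 0→3, 1→0, 2→1, 3→2

Verify φ preserves adjacency — for each edge of G1, its image is an edge of G2:
  (0,1) → (φ(0),φ(1)) = (0,3) ∈ E(G2) ✓
  (0,2) → (φ(0),φ(2)) = (1,3) ∈ E(G2) ✓
  (0,3) → (φ(0),φ(3)) = (2,3) ∈ E(G2) ✓
  (1,2) → (φ(1),φ(2)) = (0,1) ∈ E(G2) ✓
  (1,3) → (φ(1),φ(3)) = (0,2) ∈ E(G2) ✓
  (2,3) → (φ(2),φ(3)) = (1,2) ∈ E(G2) ✓
All 6 edges of G1 map to edges of G2, and |E(G1)| = |E(G2)| = 6, so φ is a bijection on edges as well as vertices. Hence G1 ≅ G2.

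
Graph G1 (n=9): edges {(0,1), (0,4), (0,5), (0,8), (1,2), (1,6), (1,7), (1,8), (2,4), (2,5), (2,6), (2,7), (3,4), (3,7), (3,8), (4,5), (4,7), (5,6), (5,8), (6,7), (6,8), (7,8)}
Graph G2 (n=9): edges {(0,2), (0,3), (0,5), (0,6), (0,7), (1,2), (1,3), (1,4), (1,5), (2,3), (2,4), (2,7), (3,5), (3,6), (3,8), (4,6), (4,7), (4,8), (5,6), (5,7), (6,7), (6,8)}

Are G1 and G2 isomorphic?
Yes, isomorphic

The graphs are isomorphic.
One valid mapping φ: V(G1) → V(G2): 0→1, 1→5, 2→7, 3→8, 4→4, 5→2, 6→0, 7→6, 8→3

Verify φ preserves adjacency — for each edge of G1, its image is an edge of G2:
  (0,1) → (φ(0),φ(1)) = (1,5) ∈ E(G2) ✓
  (0,4) → (φ(0),φ(4)) = (1,4) ∈ E(G2) ✓
  (0,5) → (φ(0),φ(5)) = (1,2) ∈ E(G2) ✓
  (0,8) → (φ(0),φ(8)) = (1,3) ∈ E(G2) ✓
  (1,2) → (φ(1),φ(2)) = (5,7) ∈ E(G2) ✓
  (1,6) → (φ(1),φ(6)) = (0,5) ∈ E(G2) ✓
  (1,7) → (φ(1),φ(7)) = (5,6) ∈ E(G2) ✓
  (1,8) → (φ(1),φ(8)) = (3,5) ∈ E(G2) ✓
  (2,4) → (φ(2),φ(4)) = (4,7) ∈ E(G2) ✓
  (2,5) → (φ(2),φ(5)) = (2,7) ∈ E(G2) ✓
  (2,6) → (φ(2),φ(6)) = (0,7) ∈ E(G2) ✓
  (2,7) → (φ(2),φ(7)) = (6,7) ∈ E(G2) ✓
  (3,4) → (φ(3),φ(4)) = (4,8) ∈ E(G2) ✓
  (3,7) → (φ(3),φ(7)) = (6,8) ∈ E(G2) ✓
  (3,8) → (φ(3),φ(8)) = (3,8) ∈ E(G2) ✓
  (4,5) → (φ(4),φ(5)) = (2,4) ∈ E(G2) ✓
  (4,7) → (φ(4),φ(7)) = (4,6) ∈ E(G2) ✓
  (5,6) → (φ(5),φ(6)) = (0,2) ∈ E(G2) ✓
  (5,8) → (φ(5),φ(8)) = (2,3) ∈ E(G2) ✓
  (6,7) → (φ(6),φ(7)) = (0,6) ∈ E(G2) ✓
  (6,8) → (φ(6),φ(8)) = (0,3) ∈ E(G2) ✓
  (7,8) → (φ(7),φ(8)) = (3,6) ∈ E(G2) ✓
All 22 edges of G1 map to edges of G2, and |E(G1)| = |E(G2)| = 22, so φ is a bijection on edges as well as vertices. Hence G1 ≅ G2.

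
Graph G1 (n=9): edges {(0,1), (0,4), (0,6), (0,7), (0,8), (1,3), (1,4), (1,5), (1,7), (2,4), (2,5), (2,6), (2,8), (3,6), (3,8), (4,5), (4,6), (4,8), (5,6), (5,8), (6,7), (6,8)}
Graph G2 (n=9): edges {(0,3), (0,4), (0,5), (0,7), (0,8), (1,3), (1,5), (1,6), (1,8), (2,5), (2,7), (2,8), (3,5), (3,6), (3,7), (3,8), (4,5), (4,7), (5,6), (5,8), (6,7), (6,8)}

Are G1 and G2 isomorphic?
Yes, isomorphic

The graphs are isomorphic.
One valid mapping φ: V(G1) → V(G2): 0→0, 1→7, 2→1, 3→2, 4→3, 5→6, 6→5, 7→4, 8→8

Verify φ preserves adjacency — for each edge of G1, its image is an edge of G2:
  (0,1) → (φ(0),φ(1)) = (0,7) ∈ E(G2) ✓
  (0,4) → (φ(0),φ(4)) = (0,3) ∈ E(G2) ✓
  (0,6) → (φ(0),φ(6)) = (0,5) ∈ E(G2) ✓
  (0,7) → (φ(0),φ(7)) = (0,4) ∈ E(G2) ✓
  (0,8) → (φ(0),φ(8)) = (0,8) ∈ E(G2) ✓
  (1,3) → (φ(1),φ(3)) = (2,7) ∈ E(G2) ✓
  (1,4) → (φ(1),φ(4)) = (3,7) ∈ E(G2) ✓
  (1,5) → (φ(1),φ(5)) = (6,7) ∈ E(G2) ✓
  (1,7) → (φ(1),φ(7)) = (4,7) ∈ E(G2) ✓
  (2,4) → (φ(2),φ(4)) = (1,3) ∈ E(G2) ✓
  (2,5) → (φ(2),φ(5)) = (1,6) ∈ E(G2) ✓
  (2,6) → (φ(2),φ(6)) = (1,5) ∈ E(G2) ✓
  (2,8) → (φ(2),φ(8)) = (1,8) ∈ E(G2) ✓
  (3,6) → (φ(3),φ(6)) = (2,5) ∈ E(G2) ✓
  (3,8) → (φ(3),φ(8)) = (2,8) ∈ E(G2) ✓
  (4,5) → (φ(4),φ(5)) = (3,6) ∈ E(G2) ✓
  (4,6) → (φ(4),φ(6)) = (3,5) ∈ E(G2) ✓
  (4,8) → (φ(4),φ(8)) = (3,8) ∈ E(G2) ✓
  (5,6) → (φ(5),φ(6)) = (5,6) ∈ E(G2) ✓
  (5,8) → (φ(5),φ(8)) = (6,8) ∈ E(G2) ✓
  (6,7) → (φ(6),φ(7)) = (4,5) ∈ E(G2) ✓
  (6,8) → (φ(6),φ(8)) = (5,8) ∈ E(G2) ✓
All 22 edges of G1 map to edges of G2, and |E(G1)| = |E(G2)| = 22, so φ is a bijection on edges as well as vertices. Hence G1 ≅ G2.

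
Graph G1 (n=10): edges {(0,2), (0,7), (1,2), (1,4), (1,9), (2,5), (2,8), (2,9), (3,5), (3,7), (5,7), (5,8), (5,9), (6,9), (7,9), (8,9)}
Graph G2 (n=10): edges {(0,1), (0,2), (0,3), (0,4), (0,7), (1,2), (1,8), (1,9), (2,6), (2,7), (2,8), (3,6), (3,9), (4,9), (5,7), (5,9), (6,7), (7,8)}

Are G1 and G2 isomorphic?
No, not isomorphic

The graphs are NOT isomorphic.

Counting triangles (3-cliques): G1 has 7, G2 has 5.
Triangle count is an isomorphism invariant, so differing triangle counts rule out isomorphism.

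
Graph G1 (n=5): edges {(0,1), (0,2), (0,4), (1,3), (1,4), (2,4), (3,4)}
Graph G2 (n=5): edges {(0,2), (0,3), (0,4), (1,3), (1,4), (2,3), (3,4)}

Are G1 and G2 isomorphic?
Yes, isomorphic

The graphs are isomorphic.
One valid mapping φ: V(G1) → V(G2): 0→0, 1→4, 2→2, 3→1, 4→3

Verify φ preserves adjacency — for each edge of G1, its image is an edge of G2:
  (0,1) → (φ(0),φ(1)) = (0,4) ∈ E(G2) ✓
  (0,2) → (φ(0),φ(2)) = (0,2) ∈ E(G2) ✓
  (0,4) → (φ(0),φ(4)) = (0,3) ∈ E(G2) ✓
  (1,3) → (φ(1),φ(3)) = (1,4) ∈ E(G2) ✓
  (1,4) → (φ(1),φ(4)) = (3,4) ∈ E(G2) ✓
  (2,4) → (φ(2),φ(4)) = (2,3) ∈ E(G2) ✓
  (3,4) → (φ(3),φ(4)) = (1,3) ∈ E(G2) ✓
All 7 edges of G1 map to edges of G2, and |E(G1)| = |E(G2)| = 7, so φ is a bijection on edges as well as vertices. Hence G1 ≅ G2.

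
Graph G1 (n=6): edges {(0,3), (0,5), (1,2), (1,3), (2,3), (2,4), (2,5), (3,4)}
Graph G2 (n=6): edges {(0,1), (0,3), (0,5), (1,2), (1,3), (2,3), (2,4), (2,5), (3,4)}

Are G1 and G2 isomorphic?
No, not isomorphic

The graphs are NOT isomorphic.

Counting edges: G1 has 8 edge(s); G2 has 9 edge(s).
Edge count is an isomorphism invariant (a bijection on vertices induces a bijection on edges), so differing edge counts rule out isomorphism.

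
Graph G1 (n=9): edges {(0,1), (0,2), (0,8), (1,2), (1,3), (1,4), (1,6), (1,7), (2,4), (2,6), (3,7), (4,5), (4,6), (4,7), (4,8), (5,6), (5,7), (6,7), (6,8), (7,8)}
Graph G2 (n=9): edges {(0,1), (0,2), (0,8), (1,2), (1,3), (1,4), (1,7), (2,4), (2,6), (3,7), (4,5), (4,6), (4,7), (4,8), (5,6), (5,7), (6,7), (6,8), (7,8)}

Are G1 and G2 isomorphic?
No, not isomorphic

The graphs are NOT isomorphic.

Counting edges: G1 has 20 edge(s); G2 has 19 edge(s).
Edge count is an isomorphism invariant (a bijection on vertices induces a bijection on edges), so differing edge counts rule out isomorphism.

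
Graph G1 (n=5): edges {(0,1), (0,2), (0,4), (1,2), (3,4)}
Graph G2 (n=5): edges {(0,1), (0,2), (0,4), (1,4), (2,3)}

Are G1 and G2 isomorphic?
Yes, isomorphic

The graphs are isomorphic.
One valid mapping φ: V(G1) → V(G2): 0→0, 1→1, 2→4, 3→3, 4→2

Verify φ preserves adjacency — for each edge of G1, its image is an edge of G2:
  (0,1) → (φ(0),φ(1)) = (0,1) ∈ E(G2) ✓
  (0,2) → (φ(0),φ(2)) = (0,4) ∈ E(G2) ✓
  (0,4) → (φ(0),φ(4)) = (0,2) ∈ E(G2) ✓
  (1,2) → (φ(1),φ(2)) = (1,4) ∈ E(G2) ✓
  (3,4) → (φ(3),φ(4)) = (2,3) ∈ E(G2) ✓
All 5 edges of G1 map to edges of G2, and |E(G1)| = |E(G2)| = 5, so φ is a bijection on edges as well as vertices. Hence G1 ≅ G2.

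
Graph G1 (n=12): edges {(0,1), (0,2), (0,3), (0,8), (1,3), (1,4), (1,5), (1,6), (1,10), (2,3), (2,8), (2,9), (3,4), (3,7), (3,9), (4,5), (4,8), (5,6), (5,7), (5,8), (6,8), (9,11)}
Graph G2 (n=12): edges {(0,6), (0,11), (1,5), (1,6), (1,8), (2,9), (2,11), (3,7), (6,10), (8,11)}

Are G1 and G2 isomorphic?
No, not isomorphic

The graphs are NOT isomorphic.

Connected components of G1: 1 component(s) with vertex sets [[0, 1, 2, 3, 4, 5, 6, 7, 8, 9, 10, 11]], sizes [12].
Connected components of G2: 3 component(s) with vertex sets [[4], [3, 7], [0, 1, 2, 5, 6, 8, 9, 10, 11]], sizes [1, 2, 9].
The number of connected components (and the multiset of component sizes) is an isomorphism invariant — an isomorphism maps each component of G1 bijectively onto a component of G2. Since G1 has 1 component(s) and G2 has 3, they cannot be isomorphic.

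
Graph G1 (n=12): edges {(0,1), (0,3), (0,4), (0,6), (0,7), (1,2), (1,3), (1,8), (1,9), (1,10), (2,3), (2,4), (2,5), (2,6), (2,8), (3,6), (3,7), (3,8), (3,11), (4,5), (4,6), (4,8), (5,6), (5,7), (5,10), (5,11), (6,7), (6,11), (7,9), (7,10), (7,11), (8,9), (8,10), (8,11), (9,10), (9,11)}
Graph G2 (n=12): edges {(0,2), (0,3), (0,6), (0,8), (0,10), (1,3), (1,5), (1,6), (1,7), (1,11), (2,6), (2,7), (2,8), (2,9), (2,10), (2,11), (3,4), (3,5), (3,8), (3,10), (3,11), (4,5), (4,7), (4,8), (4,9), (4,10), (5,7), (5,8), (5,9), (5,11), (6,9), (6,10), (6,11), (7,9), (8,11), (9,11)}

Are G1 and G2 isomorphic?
Yes, isomorphic

The graphs are isomorphic.
One valid mapping φ: V(G1) → V(G2): 0→1, 1→6, 2→9, 3→11, 4→7, 5→4, 6→5, 7→3, 8→2, 9→0, 10→10, 11→8

Verify φ preserves adjacency — for each edge of G1, its image is an edge of G2:
  (0,1) → (φ(0),φ(1)) = (1,6) ∈ E(G2) ✓
  (0,3) → (φ(0),φ(3)) = (1,11) ∈ E(G2) ✓
  (0,4) → (φ(0),φ(4)) = (1,7) ∈ E(G2) ✓
  (0,6) → (φ(0),φ(6)) = (1,5) ∈ E(G2) ✓
  (0,7) → (φ(0),φ(7)) = (1,3) ∈ E(G2) ✓
  (1,2) → (φ(1),φ(2)) = (6,9) ∈ E(G2) ✓
  (1,3) → (φ(1),φ(3)) = (6,11) ∈ E(G2) ✓
  (1,8) → (φ(1),φ(8)) = (2,6) ∈ E(G2) ✓
  (1,9) → (φ(1),φ(9)) = (0,6) ∈ E(G2) ✓
  (1,10) → (φ(1),φ(10)) = (6,10) ∈ E(G2) ✓
  (2,3) → (φ(2),φ(3)) = (9,11) ∈ E(G2) ✓
  (2,4) → (φ(2),φ(4)) = (7,9) ∈ E(G2) ✓
  (2,5) → (φ(2),φ(5)) = (4,9) ∈ E(G2) ✓
  (2,6) → (φ(2),φ(6)) = (5,9) ∈ E(G2) ✓
  (2,8) → (φ(2),φ(8)) = (2,9) ∈ E(G2) ✓
  (3,6) → (φ(3),φ(6)) = (5,11) ∈ E(G2) ✓
  (3,7) → (φ(3),φ(7)) = (3,11) ∈ E(G2) ✓
  (3,8) → (φ(3),φ(8)) = (2,11) ∈ E(G2) ✓
  (3,11) → (φ(3),φ(11)) = (8,11) ∈ E(G2) ✓
  (4,5) → (φ(4),φ(5)) = (4,7) ∈ E(G2) ✓
  (4,6) → (φ(4),φ(6)) = (5,7) ∈ E(G2) ✓
  (4,8) → (φ(4),φ(8)) = (2,7) ∈ E(G2) ✓
  (5,6) → (φ(5),φ(6)) = (4,5) ∈ E(G2) ✓
  (5,7) → (φ(5),φ(7)) = (3,4) ∈ E(G2) ✓
  (5,10) → (φ(5),φ(10)) = (4,10) ∈ E(G2) ✓
  (5,11) → (φ(5),φ(11)) = (4,8) ∈ E(G2) ✓
  (6,7) → (φ(6),φ(7)) = (3,5) ∈ E(G2) ✓
  (6,11) → (φ(6),φ(11)) = (5,8) ∈ E(G2) ✓
  (7,9) → (φ(7),φ(9)) = (0,3) ∈ E(G2) ✓
  (7,10) → (φ(7),φ(10)) = (3,10) ∈ E(G2) ✓
  (7,11) → (φ(7),φ(11)) = (3,8) ∈ E(G2) ✓
  (8,9) → (φ(8),φ(9)) = (0,2) ∈ E(G2) ✓
  (8,10) → (φ(8),φ(10)) = (2,10) ∈ E(G2) ✓
  (8,11) → (φ(8),φ(11)) = (2,8) ∈ E(G2) ✓
  (9,10) → (φ(9),φ(10)) = (0,10) ∈ E(G2) ✓
  (9,11) → (φ(9),φ(11)) = (0,8) ∈ E(G2) ✓
All 36 edges of G1 map to edges of G2, and |E(G1)| = |E(G2)| = 36, so φ is a bijection on edges as well as vertices. Hence G1 ≅ G2.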